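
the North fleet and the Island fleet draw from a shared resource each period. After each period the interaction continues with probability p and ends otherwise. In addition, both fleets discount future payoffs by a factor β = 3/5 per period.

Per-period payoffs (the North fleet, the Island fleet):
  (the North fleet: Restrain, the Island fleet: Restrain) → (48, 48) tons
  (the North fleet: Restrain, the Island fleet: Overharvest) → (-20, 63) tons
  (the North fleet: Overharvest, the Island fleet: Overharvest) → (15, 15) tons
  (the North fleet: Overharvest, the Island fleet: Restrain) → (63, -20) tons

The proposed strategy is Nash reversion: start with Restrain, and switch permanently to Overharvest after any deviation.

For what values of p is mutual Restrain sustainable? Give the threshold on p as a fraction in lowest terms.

Expected continuation weight on next period's payoff is β·p = 3/5·p, which plays the role of the discount factor.
Cooperation requires 3/5·p ≥ (63−48)/(63−15) = 5/16, hence p ≥ 25/48.

25/48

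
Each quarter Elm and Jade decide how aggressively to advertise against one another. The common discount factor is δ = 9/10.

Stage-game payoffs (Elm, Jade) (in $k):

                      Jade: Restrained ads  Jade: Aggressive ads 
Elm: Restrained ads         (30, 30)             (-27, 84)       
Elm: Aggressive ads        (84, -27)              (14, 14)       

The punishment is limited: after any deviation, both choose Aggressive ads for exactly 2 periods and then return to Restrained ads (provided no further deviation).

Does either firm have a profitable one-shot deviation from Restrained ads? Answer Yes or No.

Yes

A one-shot deviation gives 84 now, then 14 for 2 periods, then back to 30.
Gain from deviating: (84−30) today; loss: (30−14) in each of the next 2 periods.
No-deviation condition: (30−14)(δ+…+δ^2) ≥ 84−30, i.e. δ+…+δ^2 ≥ 27/8.
At δ = 9/10: δ+…+δ^2 = 1.7100 < 3.3750.
So cooperation is not sustainable.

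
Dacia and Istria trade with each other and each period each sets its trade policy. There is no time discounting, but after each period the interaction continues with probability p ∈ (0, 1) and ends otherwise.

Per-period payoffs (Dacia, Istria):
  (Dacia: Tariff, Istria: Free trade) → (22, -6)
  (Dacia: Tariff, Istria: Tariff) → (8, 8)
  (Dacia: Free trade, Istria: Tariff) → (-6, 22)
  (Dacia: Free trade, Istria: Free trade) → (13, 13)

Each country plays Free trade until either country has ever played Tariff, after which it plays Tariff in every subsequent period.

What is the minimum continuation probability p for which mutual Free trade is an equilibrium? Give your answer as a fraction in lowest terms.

9/14

With no time discounting, the continuation probability p plays the role of the discount factor.
Grim-trigger IC: 13/(1−p) ≥ 22 + 8p/(1−p) ⇒ p ≥ (22−13)/(22−8) = 9/14.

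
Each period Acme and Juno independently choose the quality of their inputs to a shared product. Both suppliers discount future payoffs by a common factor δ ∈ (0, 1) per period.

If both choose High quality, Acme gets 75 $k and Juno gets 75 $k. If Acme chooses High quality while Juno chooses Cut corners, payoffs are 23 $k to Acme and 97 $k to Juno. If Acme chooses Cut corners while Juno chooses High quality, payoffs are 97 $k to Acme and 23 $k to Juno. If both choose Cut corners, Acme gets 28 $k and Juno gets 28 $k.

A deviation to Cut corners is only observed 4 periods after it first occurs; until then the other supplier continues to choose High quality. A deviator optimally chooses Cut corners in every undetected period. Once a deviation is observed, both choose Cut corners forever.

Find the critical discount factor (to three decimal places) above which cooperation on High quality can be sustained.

A deviator earns 97 for 4 periods, then 28 forever; cooperating earns 75 forever. Multiplying the IC by (1−δ):
75 ≥ 97(1−δ^4) + 28δ^4, so 69·δ^4 ≥ 22 and δ^4 ≥ 22/69.
δ ≥ (22/69)^(1/4) ≈ 0.751.

0.751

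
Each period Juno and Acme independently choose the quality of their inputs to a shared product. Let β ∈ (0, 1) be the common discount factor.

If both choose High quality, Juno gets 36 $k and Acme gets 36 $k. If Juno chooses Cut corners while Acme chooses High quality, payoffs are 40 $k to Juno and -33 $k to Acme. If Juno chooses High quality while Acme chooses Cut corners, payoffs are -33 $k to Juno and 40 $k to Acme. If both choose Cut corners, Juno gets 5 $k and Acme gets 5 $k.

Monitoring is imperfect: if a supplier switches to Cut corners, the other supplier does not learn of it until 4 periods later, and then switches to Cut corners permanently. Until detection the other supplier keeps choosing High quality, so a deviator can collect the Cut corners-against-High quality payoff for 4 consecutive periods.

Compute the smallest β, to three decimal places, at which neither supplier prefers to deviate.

Deviating for the 4 undetected periods gains 40−36 = 4 per period over cooperation, then loses 36−5 = 31 per period forever once punishment starts.
Gain: 4(1 + β + … + β^3); loss: 31·β^4/(1−β).
No profitable deviation ⇔ 4(1−β^4) ≤ 31·β^4, i.e. β^4 ≥ 4/(4+31) = 4/35.
Hence β ≥ (4/35)^(1/4) ≈ 0.581.

0.581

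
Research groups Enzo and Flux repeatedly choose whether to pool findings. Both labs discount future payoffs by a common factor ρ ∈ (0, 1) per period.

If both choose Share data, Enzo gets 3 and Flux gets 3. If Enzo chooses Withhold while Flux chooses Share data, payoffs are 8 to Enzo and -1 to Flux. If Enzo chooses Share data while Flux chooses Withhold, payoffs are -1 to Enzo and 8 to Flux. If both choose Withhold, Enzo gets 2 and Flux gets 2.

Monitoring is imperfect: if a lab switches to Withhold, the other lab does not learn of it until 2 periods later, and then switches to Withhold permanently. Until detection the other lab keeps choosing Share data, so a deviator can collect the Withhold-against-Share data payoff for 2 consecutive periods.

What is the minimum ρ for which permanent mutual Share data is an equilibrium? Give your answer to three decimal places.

A deviator earns 8 for 2 periods, then 2 forever; cooperating earns 3 forever. Multiplying the IC by (1−ρ):
3 ≥ 8(1−ρ^2) + 2ρ^2, so 6·ρ^2 ≥ 5 and ρ^2 ≥ 5/6.
ρ ≥ (5/6)^(1/2) ≈ 0.913.

0.913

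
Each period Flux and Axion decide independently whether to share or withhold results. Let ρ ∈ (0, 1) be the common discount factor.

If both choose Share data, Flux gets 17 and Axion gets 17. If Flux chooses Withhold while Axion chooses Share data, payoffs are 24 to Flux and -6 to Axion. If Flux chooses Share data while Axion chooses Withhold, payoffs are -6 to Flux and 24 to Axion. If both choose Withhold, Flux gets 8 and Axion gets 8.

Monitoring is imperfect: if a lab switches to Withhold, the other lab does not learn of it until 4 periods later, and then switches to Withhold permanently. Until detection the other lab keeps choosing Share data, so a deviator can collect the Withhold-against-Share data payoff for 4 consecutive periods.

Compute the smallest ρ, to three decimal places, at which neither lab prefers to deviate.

0.813

A deviator earns 24 for 4 periods, then 8 forever; cooperating earns 17 forever. Multiplying the IC by (1−ρ):
17 ≥ 24(1−ρ^4) + 8ρ^4, so 16·ρ^4 ≥ 7 and ρ^4 ≥ 7/16.
ρ ≥ (7/16)^(1/4) ≈ 0.813.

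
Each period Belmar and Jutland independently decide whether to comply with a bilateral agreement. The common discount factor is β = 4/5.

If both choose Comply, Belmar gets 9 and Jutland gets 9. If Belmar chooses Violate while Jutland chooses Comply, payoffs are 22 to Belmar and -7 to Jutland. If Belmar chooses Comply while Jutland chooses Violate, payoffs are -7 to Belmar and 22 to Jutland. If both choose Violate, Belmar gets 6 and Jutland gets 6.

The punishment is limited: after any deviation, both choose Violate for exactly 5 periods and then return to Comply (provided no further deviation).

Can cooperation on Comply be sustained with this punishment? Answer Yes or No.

Comparing payoff streams over the 6 periods until play realigns: cooperate → 9(1+β+…+β^5); deviate → 22 + 6(β+…+β^5).
Cooperation is sustained iff (9−6)(β+…+β^5) ≥ 22−9.
β+…+β^5 = 4/5·(1−(4/5)^5)/(1−4/5) = 2.6893, and (22−9)/(9−6) = 4.3333.
2.6893 < 4.3333, so cooperation is not sustainable.

No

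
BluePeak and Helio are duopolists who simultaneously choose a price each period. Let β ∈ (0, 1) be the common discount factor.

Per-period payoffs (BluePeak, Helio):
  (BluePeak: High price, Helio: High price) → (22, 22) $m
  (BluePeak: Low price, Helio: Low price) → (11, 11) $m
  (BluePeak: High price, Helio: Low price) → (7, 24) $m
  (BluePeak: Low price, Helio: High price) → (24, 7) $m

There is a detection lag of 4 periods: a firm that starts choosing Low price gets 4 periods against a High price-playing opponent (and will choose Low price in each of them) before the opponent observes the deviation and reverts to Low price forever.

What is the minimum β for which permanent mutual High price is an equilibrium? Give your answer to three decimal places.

Deviating for the 4 undetected periods gains 24−22 = 2 per period over cooperation, then loses 22−11 = 11 per period forever once punishment starts.
Gain: 2(1 + β + … + β^3); loss: 11·β^4/(1−β).
No profitable deviation ⇔ 2(1−β^4) ≤ 11·β^4, i.e. β^4 ≥ 2/(2+11) = 2/13.
Hence β ≥ (2/13)^(1/4) ≈ 0.626.

0.626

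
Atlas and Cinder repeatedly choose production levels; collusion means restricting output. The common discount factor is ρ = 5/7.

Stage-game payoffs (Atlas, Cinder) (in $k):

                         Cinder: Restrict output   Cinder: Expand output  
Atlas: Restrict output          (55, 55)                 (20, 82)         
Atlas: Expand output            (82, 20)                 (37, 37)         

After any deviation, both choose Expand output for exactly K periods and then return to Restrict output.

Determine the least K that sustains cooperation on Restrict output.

IC: ρ(1−ρ^K)/(1−ρ) ≥ (82−55)/(55−37) = 3/2.
With ρ = 5/7: need 1 − ρ^K ≥ 3/2·(1−5/7)/(5/7), i.e. ρ^K ≤ 0.4000.
Since (5/7)^2 = 0.5102 and (5/7)^3 = 0.3644, the smallest such K is 3.

3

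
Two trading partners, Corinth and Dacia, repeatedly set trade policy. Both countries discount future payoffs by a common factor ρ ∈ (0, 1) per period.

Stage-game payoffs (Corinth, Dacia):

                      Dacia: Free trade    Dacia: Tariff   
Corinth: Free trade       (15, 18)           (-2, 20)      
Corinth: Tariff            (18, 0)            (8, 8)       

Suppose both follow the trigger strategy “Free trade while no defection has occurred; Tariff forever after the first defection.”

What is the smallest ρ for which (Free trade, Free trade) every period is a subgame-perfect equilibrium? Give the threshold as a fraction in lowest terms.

For Corinth: deviation gain 18−15 = 3, per-period punishment loss 15−8 = 7. IC gives ρ ≥ 3/10.
For Dacia: gain 2, loss 10 per period, so ρ ≥ 2/12 = 1/6.
The tighter constraint is Corinth's, so cooperation needs ρ ≥ 3/10.

3/10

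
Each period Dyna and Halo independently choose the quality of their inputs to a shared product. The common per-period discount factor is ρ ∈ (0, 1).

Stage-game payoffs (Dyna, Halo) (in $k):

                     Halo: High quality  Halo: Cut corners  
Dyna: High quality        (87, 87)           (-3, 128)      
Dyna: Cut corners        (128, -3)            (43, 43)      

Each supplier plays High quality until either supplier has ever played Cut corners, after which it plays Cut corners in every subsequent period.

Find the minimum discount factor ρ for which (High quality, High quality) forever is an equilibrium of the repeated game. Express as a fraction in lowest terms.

41/85

87/(1−ρ) ≥ 128 + 43ρ/(1−ρ)
87 ≥ 128 − 85ρ
ρ ≥ 41/85.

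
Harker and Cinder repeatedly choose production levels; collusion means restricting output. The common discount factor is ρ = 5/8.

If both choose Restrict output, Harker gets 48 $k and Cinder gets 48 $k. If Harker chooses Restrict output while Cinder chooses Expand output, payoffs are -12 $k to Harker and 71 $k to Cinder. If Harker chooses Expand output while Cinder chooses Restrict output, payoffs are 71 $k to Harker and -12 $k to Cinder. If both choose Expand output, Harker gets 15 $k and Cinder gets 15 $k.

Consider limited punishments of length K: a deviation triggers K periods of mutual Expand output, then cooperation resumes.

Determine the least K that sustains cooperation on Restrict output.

2

IC: ρ(1−ρ^K)/(1−ρ) ≥ (71−48)/(48−15) = 23/33.
With ρ = 5/8: need 1 − ρ^K ≥ 23/33·(1−5/8)/(5/8), i.e. ρ^K ≤ 0.5818.
Since (5/8)^1 = 0.6250 and (5/8)^2 = 0.3906, the smallest such K is 2.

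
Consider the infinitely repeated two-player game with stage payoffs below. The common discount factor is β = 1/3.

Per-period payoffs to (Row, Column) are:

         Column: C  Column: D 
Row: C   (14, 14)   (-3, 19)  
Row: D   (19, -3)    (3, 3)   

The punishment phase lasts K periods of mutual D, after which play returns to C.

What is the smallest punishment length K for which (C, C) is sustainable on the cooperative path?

Need Σ_{k=1}^{K} β^k ≥ (19−14)/(14−3) = 0.4545 at β = 1/3.
At K = 2 the sum is 0.4444 < 0.4545; at K = 3 it is 0.4815 ≥ 0.4545.
So the minimum punishment length is K = 3.

3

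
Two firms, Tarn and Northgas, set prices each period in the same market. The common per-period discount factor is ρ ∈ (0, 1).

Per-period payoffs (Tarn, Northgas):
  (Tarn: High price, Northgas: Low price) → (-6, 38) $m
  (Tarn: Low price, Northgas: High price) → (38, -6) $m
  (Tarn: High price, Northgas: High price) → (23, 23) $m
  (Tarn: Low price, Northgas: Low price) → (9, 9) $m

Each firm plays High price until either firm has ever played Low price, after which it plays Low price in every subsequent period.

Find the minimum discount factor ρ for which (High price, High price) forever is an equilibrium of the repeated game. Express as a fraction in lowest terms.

15/29

23/(1−ρ) ≥ 38 + 9ρ/(1−ρ)
23 ≥ 38 − 29ρ
ρ ≥ 15/29.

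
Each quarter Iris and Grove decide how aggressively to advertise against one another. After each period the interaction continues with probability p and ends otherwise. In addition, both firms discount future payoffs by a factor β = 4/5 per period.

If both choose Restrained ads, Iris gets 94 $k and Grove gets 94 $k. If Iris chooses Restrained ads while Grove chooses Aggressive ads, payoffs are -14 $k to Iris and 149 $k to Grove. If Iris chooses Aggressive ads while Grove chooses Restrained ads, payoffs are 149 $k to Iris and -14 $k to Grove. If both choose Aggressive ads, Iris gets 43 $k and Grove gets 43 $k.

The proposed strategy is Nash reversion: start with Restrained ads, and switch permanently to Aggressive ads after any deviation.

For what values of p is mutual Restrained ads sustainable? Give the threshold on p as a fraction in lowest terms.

With continuation probability p and discount β, the effective per-period discount factor is βp.
Grim-trigger IC: βp ≥ (149−94)/(149−43) = 55/106.
So p ≥ (55/106)/(4/5) = 275/424.

275/424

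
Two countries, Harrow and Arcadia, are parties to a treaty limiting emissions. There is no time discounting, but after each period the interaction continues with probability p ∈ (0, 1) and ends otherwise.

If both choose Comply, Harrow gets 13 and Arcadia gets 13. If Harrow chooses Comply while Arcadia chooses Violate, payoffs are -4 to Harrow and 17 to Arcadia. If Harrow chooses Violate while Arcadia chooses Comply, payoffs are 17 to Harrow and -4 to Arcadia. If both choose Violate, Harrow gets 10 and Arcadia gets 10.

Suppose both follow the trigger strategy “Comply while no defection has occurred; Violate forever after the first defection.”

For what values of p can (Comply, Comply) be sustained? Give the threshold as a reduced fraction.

With no time discounting, the continuation probability p plays the role of the discount factor.
Grim-trigger IC: 13/(1−p) ≥ 17 + 10p/(1−p) ⇒ p ≥ (17−13)/(17−10) = 4/7.

4/7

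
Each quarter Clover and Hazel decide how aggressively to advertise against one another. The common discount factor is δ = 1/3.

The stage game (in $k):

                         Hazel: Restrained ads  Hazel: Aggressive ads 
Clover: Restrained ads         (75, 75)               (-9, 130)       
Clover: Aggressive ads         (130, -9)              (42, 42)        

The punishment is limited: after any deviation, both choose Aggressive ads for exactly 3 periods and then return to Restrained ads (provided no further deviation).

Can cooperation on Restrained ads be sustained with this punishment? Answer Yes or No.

No

IC: δ+…+δ^3 ≥ (130−75)/(75−42) = 5/3.
At δ = 1/3: partial sum = 0.4815 < 1.6667. Cooperation not sustainable.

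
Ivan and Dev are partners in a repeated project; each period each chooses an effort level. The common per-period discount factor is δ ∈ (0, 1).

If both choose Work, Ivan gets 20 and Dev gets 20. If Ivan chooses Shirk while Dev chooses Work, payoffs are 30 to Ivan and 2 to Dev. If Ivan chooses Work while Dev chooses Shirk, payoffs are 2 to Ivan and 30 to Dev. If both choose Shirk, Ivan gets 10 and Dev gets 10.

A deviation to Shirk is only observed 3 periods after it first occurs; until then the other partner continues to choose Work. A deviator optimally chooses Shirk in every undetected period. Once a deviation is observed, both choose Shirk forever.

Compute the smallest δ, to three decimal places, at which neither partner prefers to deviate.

0.794

A deviator earns 30 for 3 periods, then 10 forever; cooperating earns 20 forever. Multiplying the IC by (1−δ):
20 ≥ 30(1−δ^3) + 10δ^3, so 20·δ^3 ≥ 10 and δ^3 ≥ 1/2.
δ ≥ (1/2)^(1/3) ≈ 0.794.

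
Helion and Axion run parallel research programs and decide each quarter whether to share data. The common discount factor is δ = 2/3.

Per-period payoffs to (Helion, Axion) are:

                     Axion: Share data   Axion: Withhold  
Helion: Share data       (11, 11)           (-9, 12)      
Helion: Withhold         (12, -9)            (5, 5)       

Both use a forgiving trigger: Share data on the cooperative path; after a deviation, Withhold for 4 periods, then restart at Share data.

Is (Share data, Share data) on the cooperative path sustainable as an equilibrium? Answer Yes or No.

Yes

IC: δ+…+δ^4 ≥ (12−11)/(11−5) = 1/6.
At δ = 2/3: partial sum = 1.6049 ≥ 0.1667. Cooperation sustainable.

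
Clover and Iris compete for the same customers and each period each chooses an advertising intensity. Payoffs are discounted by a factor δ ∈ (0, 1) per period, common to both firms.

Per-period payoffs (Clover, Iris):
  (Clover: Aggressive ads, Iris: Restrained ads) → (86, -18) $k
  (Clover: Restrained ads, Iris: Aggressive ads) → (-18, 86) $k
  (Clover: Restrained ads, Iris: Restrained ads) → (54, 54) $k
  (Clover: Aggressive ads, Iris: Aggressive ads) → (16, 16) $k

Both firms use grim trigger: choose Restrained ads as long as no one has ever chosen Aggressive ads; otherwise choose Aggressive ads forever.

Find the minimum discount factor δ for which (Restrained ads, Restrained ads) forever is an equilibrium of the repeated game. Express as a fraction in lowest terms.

One-period gain from deviating is 86 − 54 = 32. The loss is 54 − 16 = 38 in every subsequent period, with present value 38·δ/(1−δ).
Deviation is unprofitable when 38·δ/(1−δ) ≥ 32, i.e. δ/(1−δ) ≥ 16/19.
Equivalently δ ≥ 32/(32+38) = 16/35.

16/35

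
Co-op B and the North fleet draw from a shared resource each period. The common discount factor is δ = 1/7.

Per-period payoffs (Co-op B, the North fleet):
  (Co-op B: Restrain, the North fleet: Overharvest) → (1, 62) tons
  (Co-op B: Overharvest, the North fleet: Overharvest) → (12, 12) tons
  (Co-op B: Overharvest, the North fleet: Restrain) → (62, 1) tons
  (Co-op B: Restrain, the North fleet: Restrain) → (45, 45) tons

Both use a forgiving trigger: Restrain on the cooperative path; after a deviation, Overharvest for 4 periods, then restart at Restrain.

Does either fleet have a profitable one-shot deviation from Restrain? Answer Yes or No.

Yes

A one-shot deviation gives 62 now, then 12 for 4 periods, then back to 45.
Gain from deviating: (62−45) today; loss: (45−12) in each of the next 4 periods.
No-deviation condition: (45−12)(δ+…+δ^4) ≥ 62−45, i.e. δ+…+δ^4 ≥ 17/33.
At δ = 1/7: δ+…+δ^4 = 0.1666 < 0.5152.
So cooperation is not sustainable.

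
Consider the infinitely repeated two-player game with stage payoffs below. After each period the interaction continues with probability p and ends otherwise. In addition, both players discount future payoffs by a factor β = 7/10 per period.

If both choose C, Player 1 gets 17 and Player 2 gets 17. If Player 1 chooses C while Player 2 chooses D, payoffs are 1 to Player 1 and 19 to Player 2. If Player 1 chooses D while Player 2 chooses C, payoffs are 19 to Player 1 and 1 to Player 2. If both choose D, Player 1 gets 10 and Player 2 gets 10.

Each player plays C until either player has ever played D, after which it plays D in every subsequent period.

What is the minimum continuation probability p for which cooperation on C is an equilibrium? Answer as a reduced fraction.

20/63

Expected continuation weight on next period's payoff is β·p = 7/10·p, which plays the role of the discount factor.
Cooperation requires 7/10·p ≥ (19−17)/(19−10) = 2/9, hence p ≥ 20/63.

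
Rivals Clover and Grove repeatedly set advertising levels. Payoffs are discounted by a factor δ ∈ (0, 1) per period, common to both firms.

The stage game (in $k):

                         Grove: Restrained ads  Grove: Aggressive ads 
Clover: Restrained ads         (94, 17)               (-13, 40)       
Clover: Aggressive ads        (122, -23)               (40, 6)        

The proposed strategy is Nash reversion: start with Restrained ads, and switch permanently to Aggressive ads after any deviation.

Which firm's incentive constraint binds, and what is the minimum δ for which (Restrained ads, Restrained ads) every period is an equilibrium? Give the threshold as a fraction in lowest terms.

Clover: cooperation gives 94 each period; deviation gives 122 once then 40 forever.
  94/(1−δ) ≥ 122 + 40δ/(1−δ) ⇒ δ ≥ 28/82 = 14/41.
Grove: cooperation gives 17 each period; deviation gives 40 once then 6 forever.
  δ ≥ 23/34.
Both must hold, so the binding constraint is Grove's: δ ≥ 23/34.

Grove; δ ≥ 23/34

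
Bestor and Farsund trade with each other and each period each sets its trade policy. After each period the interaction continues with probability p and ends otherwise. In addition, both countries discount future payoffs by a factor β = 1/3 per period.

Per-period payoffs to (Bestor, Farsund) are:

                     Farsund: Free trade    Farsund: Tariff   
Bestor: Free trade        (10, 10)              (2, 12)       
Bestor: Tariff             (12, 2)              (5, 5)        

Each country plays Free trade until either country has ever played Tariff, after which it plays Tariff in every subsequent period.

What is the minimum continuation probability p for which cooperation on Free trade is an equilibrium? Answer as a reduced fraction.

6/7

Expected continuation weight on next period's payoff is β·p = 1/3·p, which plays the role of the discount factor.
Cooperation requires 1/3·p ≥ (12−10)/(12−5) = 2/7, hence p ≥ 6/7.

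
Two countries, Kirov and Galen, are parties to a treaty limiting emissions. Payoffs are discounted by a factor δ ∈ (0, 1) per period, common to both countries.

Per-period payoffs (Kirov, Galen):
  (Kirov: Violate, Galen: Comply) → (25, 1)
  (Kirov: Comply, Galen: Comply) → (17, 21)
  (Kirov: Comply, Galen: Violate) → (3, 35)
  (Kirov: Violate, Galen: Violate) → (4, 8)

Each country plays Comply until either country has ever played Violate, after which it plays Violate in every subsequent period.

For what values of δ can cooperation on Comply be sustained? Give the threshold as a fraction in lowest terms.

14/27

For Kirov: deviation gain 25−17 = 8, per-period punishment loss 17−4 = 13. IC gives δ ≥ 8/21.
For Galen: gain 14, loss 13 per period, so δ ≥ 14/27.
The tighter constraint is Galen's, so cooperation needs δ ≥ 14/27.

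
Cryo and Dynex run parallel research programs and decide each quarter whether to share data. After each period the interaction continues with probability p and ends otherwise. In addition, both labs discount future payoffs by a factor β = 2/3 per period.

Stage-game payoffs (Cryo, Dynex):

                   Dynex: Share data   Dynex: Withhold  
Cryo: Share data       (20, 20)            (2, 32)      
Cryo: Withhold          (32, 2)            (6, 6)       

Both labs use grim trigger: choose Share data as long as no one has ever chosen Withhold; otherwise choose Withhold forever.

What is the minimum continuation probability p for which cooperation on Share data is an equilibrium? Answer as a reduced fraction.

Expected continuation weight on next period's payoff is β·p = 2/3·p, which plays the role of the discount factor.
Cooperation requires 2/3·p ≥ (32−20)/(32−6) = 6/13, hence p ≥ 9/13.

9/13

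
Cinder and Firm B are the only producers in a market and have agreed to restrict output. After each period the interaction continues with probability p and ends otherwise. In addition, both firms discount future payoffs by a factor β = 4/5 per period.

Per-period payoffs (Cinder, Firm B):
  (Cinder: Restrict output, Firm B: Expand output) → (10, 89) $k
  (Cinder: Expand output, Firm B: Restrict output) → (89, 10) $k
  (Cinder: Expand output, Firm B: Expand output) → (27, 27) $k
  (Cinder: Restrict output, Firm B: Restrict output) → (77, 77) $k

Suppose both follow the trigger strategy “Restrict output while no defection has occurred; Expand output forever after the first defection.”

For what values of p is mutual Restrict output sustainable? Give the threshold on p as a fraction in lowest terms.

15/62

Expected continuation weight on next period's payoff is β·p = 4/5·p, which plays the role of the discount factor.
Cooperation requires 4/5·p ≥ (89−77)/(89−27) = 6/31, hence p ≥ 15/62.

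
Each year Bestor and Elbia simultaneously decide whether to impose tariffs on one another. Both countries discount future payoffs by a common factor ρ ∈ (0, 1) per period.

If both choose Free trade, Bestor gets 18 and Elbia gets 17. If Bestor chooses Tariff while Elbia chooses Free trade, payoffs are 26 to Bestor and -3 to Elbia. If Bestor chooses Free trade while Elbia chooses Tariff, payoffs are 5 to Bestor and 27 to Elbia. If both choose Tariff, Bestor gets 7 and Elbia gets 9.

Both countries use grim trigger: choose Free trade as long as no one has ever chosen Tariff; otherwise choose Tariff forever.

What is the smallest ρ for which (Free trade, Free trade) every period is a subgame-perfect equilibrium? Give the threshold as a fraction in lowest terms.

5/9

For Bestor: deviation gain 26−18 = 8, per-period punishment loss 18−7 = 11. IC gives ρ ≥ 8/19.
For Elbia: gain 10, loss 8 per period, so ρ ≥ 10/18 = 5/9.
The tighter constraint is Elbia's, so cooperation needs ρ ≥ 5/9.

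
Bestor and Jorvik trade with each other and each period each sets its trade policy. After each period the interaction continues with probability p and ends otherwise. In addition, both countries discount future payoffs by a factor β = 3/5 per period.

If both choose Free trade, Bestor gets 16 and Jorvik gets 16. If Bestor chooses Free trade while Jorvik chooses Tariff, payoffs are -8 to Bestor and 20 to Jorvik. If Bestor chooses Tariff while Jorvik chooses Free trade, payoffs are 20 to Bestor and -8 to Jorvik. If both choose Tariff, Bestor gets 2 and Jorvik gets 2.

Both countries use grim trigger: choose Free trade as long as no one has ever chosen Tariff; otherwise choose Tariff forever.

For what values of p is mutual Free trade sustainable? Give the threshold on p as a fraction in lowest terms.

With continuation probability p and discount β, the effective per-period discount factor is βp.
Grim-trigger IC: βp ≥ (20−16)/(20−2) = 2/9.
So p ≥ (2/9)/(3/5) = 10/27.

10/27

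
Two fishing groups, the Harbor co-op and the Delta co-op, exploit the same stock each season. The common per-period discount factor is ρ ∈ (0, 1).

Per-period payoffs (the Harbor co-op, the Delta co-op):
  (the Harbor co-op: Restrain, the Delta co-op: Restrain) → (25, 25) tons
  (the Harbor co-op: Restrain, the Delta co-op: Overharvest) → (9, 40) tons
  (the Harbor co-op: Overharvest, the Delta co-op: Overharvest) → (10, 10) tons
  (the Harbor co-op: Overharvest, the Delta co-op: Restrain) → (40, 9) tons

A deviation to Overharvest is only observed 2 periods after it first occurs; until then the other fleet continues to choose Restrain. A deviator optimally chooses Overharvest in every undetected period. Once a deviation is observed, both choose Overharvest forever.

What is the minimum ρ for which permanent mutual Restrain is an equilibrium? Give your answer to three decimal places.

0.707

The best deviation is to choose Overharvest for all 2 undetected periods, earning 40 each, then 10 forever once detected.
Deviation value: 40(1−ρ^2)/(1−ρ) + 10ρ^2/(1−ρ); cooperation value: 25/(1−ρ).
IC: 25 ≥ 40(1−ρ^2) + 10ρ^2 = 40 − 30ρ^2.
So ρ^2 ≥ 15/30 = 1/2, giving ρ ≥ (1/2)^(1/2) ≈ 0.707.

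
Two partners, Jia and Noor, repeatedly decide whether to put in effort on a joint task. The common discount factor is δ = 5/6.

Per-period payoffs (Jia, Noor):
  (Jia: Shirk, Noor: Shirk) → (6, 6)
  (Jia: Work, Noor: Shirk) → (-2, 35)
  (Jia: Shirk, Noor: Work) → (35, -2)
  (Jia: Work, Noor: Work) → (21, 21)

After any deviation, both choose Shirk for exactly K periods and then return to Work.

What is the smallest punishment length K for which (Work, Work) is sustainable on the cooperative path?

No profitable deviation requires (21−6)(δ+…+δ^K) ≥ 35−21, i.e. δ+…+δ^K ≥ 14/15 ≈ 0.9333.
With δ = 5/6, the partial sums are K=1: 0.8333, K=2: 1.5278.
K = 2 is the first length at which the sum reaches 0.9333.

2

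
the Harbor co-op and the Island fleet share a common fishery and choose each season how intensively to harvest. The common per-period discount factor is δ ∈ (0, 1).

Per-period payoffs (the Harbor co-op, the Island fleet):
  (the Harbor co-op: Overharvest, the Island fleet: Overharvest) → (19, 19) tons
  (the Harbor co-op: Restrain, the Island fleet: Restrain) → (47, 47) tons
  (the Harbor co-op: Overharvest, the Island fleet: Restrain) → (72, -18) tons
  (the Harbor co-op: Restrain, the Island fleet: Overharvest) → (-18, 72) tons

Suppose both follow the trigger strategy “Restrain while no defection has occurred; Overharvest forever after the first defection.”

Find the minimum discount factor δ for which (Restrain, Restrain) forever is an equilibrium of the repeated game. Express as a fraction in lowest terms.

Cooperation forever yields 47 each period: 47/(1−δ).
Deviating yields 72 once, then 19 forever: 72 + 19δ/(1−δ).
No profitable deviation requires 47/(1−δ) ≥ 72 + 19δ/(1−δ).
Multiplying by (1−δ): 47 ≥ 72(1−δ) + 19δ = 72 − 53δ.
So 53δ ≥ 25, i.e. δ ≥ 25/53.

25/53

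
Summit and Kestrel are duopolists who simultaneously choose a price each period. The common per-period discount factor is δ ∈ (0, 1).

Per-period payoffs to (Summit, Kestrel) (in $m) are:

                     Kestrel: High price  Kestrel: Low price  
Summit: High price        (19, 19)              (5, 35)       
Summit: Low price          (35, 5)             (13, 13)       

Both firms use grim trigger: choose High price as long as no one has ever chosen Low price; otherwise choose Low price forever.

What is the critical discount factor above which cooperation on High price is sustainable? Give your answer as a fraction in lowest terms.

8/11

Under grim trigger the critical discount factor is (T−C)/(T−P) with T = 35, C = 19, P = 13.
δ* = (35−19)/(35−13) = 16/22 = 8/11.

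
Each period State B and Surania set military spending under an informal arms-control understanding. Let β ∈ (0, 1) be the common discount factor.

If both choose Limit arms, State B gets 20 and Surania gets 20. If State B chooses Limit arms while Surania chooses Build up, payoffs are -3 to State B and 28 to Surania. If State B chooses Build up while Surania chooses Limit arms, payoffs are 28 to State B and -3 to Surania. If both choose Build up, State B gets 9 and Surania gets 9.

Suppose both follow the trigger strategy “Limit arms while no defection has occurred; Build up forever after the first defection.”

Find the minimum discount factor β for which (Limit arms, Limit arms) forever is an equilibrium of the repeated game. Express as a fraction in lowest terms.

8/19

20/(1−β) ≥ 28 + 9β/(1−β)
20 ≥ 28 − 19β
β ≥ 8/19.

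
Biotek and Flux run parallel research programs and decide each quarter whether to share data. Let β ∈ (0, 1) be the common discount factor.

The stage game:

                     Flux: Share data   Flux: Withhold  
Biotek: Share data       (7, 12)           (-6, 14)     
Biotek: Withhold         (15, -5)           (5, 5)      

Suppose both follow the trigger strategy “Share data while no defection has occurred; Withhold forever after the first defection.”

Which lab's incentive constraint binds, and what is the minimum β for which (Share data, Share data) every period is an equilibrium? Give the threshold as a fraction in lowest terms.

Biotek's threshold: (15−7)/(15−5) = 4/5.
Flux's threshold: (14−12)/(14−5) = 2/9.
4/5 > 2/9, so Biotek binds and β* = 4/5.

Biotek; β ≥ 4/5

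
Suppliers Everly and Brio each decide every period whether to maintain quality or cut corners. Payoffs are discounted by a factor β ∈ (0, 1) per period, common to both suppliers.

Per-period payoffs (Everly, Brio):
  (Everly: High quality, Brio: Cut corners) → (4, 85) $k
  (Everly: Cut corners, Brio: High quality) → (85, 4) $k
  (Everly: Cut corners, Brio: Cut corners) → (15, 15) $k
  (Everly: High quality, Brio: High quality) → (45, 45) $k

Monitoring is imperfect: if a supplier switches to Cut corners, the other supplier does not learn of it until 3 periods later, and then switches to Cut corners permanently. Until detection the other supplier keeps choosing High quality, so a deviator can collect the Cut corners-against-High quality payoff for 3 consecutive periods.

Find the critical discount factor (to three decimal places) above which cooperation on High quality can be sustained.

The best deviation is to choose Cut corners for all 3 undetected periods, earning 85 each, then 15 forever once detected.
Deviation value: 85(1−β^3)/(1−β) + 15β^3/(1−β); cooperation value: 45/(1−β).
IC: 45 ≥ 85(1−β^3) + 15β^3 = 85 − 70β^3.
So β^3 ≥ 40/70 = 4/7, giving β ≥ (4/7)^(1/3) ≈ 0.830.

0.830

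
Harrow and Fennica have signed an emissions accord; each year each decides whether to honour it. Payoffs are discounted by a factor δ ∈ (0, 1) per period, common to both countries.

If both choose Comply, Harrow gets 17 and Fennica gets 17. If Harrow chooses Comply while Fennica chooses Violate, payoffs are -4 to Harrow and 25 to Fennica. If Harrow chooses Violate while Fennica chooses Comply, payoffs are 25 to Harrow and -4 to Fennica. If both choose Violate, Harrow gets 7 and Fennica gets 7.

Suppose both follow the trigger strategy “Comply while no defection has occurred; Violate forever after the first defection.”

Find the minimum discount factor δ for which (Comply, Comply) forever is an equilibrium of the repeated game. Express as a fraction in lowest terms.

Under grim trigger the critical discount factor is (T−C)/(T−P) with T = 25, C = 17, P = 7.
δ* = (25−17)/(25−7) = 8/18 = 4/9.

4/9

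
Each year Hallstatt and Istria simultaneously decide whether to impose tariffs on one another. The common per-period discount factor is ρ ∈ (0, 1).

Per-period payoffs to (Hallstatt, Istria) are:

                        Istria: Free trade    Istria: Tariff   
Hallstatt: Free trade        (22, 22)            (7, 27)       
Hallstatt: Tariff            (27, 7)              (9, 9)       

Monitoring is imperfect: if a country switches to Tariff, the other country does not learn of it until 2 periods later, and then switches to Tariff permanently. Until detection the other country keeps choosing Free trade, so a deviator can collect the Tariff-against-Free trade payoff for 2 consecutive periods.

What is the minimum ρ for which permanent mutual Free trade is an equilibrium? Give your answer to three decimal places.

0.527

Deviating for the 2 undetected periods gains 27−22 = 5 per period over cooperation, then loses 22−9 = 13 per period forever once punishment starts.
Gain: 5(1 + ρ + … + ρ^1); loss: 13·ρ^2/(1−ρ).
No profitable deviation ⇔ 5(1−ρ^2) ≤ 13·ρ^2, i.e. ρ^2 ≥ 5/(5+13) = 5/18.
Hence ρ ≥ (5/18)^(1/2) ≈ 0.527.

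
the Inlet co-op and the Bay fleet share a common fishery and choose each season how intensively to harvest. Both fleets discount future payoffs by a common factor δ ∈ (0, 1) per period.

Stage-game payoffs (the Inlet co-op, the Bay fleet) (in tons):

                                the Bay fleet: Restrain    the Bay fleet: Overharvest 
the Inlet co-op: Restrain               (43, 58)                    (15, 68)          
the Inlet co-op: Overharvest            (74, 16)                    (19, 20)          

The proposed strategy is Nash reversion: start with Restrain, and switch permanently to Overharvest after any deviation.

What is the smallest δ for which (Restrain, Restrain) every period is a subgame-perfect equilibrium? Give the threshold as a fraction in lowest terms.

31/55

the Inlet co-op's threshold: (74−43)/(74−19) = 31/55.
the Bay fleet's threshold: (68−58)/(68−20) = 5/24.
31/55 > 5/24, so the Inlet co-op binds and δ* = 31/55.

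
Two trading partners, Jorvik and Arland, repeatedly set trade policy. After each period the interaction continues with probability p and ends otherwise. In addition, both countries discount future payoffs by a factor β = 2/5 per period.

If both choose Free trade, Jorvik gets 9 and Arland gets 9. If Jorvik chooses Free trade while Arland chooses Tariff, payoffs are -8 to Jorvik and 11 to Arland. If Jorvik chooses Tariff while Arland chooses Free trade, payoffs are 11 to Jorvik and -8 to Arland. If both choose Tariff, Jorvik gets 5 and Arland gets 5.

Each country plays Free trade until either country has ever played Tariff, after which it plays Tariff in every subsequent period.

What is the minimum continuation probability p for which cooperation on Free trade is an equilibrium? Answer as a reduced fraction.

5/6

With continuation probability p and discount β, the effective per-period discount factor is βp.
Grim-trigger IC: βp ≥ (11−9)/(11−5) = 1/3.
So p ≥ (1/3)/(2/5) = 5/6.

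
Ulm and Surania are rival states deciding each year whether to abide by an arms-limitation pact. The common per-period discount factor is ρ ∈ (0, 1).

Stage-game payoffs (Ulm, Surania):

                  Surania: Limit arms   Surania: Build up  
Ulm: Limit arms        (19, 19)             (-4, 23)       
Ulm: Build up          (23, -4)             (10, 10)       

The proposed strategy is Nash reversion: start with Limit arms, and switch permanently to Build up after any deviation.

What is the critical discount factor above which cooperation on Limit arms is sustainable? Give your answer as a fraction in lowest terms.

19/(1−ρ) ≥ 23 + 10ρ/(1−ρ)
19 ≥ 23 − 13ρ
ρ ≥ 4/13.

4/13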